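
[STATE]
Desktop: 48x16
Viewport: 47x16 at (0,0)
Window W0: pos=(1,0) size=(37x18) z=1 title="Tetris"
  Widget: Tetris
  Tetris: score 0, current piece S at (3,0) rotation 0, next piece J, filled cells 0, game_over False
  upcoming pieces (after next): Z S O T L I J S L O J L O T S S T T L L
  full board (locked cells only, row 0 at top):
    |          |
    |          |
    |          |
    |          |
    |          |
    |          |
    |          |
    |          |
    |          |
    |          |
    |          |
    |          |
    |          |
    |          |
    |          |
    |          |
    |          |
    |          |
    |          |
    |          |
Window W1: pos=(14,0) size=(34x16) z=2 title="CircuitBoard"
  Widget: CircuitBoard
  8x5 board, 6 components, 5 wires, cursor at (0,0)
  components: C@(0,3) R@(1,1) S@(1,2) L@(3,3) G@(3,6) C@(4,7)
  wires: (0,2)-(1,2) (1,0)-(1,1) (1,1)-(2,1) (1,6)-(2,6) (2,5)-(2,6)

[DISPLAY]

 ┏━━━━━━━━━━━━┏━━━━━━━━━━━━━━━━━━━━━━━━━━━━━━━━
 ┃ Tetris     ┃ CircuitBoard                   
 ┠────────────┠────────────────────────────────
 ┃          │N┃   0 1 2 3 4 5 6 7              
 ┃          │█┃0  [.]      ·   C               
 ┃          │█┃            │                   
 ┃          │ ┃1   · ─ R   S               ·   
 ┃          │ ┃        │                   │   
 ┃          │ ┃2       ·               · ─ ·   
 ┃          │S┃                                
 ┃          │0┃3               L           G   
 ┃          │ ┃                                
 ┃          │ ┃4                               
 ┃          │ ┃Cursor: (0,0)                   
 ┃          │ ┃                                
 ┃          │ ┗━━━━━━━━━━━━━━━━━━━━━━━━━━━━━━━━


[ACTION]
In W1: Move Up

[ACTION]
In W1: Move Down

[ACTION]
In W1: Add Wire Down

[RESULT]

 ┏━━━━━━━━━━━━┏━━━━━━━━━━━━━━━━━━━━━━━━━━━━━━━━
 ┃ Tetris     ┃ CircuitBoard                   
 ┠────────────┠────────────────────────────────
 ┃          │N┃   0 1 2 3 4 5 6 7              
 ┃          │█┃0           ·   C               
 ┃          │█┃            │                   
 ┃          │ ┃1  [.]─ R   S               ·   
 ┃          │ ┃    │   │                   │   
 ┃          │ ┃2   ·   ·               · ─ ·   
 ┃          │S┃                                
 ┃          │0┃3               L           G   
 ┃          │ ┃                                
 ┃          │ ┃4                               
 ┃          │ ┃Cursor: (1,0)                   
 ┃          │ ┃                                
 ┃          │ ┗━━━━━━━━━━━━━━━━━━━━━━━━━━━━━━━━


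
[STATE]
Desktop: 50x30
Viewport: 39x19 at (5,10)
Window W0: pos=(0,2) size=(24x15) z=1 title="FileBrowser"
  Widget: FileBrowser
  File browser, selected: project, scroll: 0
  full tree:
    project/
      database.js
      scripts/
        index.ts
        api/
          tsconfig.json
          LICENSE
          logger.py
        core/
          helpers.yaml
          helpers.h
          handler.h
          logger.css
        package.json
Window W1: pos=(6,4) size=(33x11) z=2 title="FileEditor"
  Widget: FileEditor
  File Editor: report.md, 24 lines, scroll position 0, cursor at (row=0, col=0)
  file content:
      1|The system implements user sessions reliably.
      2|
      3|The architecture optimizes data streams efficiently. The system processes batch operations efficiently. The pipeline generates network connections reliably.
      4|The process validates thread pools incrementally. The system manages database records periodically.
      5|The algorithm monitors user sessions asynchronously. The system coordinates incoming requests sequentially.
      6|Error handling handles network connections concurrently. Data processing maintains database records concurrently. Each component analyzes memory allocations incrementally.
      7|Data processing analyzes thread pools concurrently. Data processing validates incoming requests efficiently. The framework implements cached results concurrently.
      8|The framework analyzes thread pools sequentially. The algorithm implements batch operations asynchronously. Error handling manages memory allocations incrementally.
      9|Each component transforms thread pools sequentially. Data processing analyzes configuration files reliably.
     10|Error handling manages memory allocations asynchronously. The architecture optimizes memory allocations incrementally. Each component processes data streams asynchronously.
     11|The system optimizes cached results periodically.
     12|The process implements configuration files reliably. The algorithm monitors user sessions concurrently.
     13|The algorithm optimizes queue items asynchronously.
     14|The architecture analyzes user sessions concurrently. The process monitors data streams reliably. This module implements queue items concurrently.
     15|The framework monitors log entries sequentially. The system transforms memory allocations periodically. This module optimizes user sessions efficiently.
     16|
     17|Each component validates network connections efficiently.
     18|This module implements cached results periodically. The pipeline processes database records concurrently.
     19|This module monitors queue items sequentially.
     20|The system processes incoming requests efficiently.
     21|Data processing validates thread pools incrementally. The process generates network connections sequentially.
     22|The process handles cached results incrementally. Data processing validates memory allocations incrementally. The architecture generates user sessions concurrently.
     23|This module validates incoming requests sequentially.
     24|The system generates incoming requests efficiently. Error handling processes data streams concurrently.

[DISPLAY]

 ┃The process validates thread p░┃     
 ┃The algorithm monitors user se░┃     
 ┃Error handling handles network░┃     
 ┃Data processing analyzes threa▼┃     
 ┗━━━━━━━━━━━━━━━━━━━━━━━━━━━━━━━┛     
                  ┃                    
━━━━━━━━━━━━━━━━━━┛                    
                                       
                                       
                                       
                                       
                                       
                                       
                                       
                                       
                                       
                                       
                                       
                                       


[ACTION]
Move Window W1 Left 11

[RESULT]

process validates thread p░┃           
algorithm monitors user se░┃           
r handling handles network░┃           
 processing analyzes threa▼┃           
━━━━━━━━━━━━━━━━━━━━━━━━━━━┛           
                  ┃                    
━━━━━━━━━━━━━━━━━━┛                    
                                       
                                       
                                       
                                       
                                       
                                       
                                       
                                       
                                       
                                       
                                       
                                       


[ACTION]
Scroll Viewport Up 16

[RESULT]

                                       
                                       
━━━━━━━━━━━━━━━━━━┓                    
eBrowser          ┃                    
━━━━━━━━━━━━━━━━━━━━━━━━━━━┓           
eEditor                    ┃           
───────────────────────────┨           
system implements user ses▲┃           
                          █┃           
architecture optimizes dat░┃           
process validates thread p░┃           
algorithm monitors user se░┃           
r handling handles network░┃           
 processing analyzes threa▼┃           
━━━━━━━━━━━━━━━━━━━━━━━━━━━┛           
                  ┃                    
━━━━━━━━━━━━━━━━━━┛                    
                                       
                                       


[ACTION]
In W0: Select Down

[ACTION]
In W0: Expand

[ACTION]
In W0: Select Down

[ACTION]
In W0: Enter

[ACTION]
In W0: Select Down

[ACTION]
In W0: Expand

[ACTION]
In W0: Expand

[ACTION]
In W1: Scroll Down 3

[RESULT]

                                       
                                       
━━━━━━━━━━━━━━━━━━┓                    
eBrowser          ┃                    
━━━━━━━━━━━━━━━━━━━━━━━━━━━┓           
eEditor                    ┃           
───────────────────────────┨           
process validates thread p▲┃           
algorithm monitors user se█┃           
r handling handles network░┃           
 processing analyzes threa░┃           
framework analyzes thread ░┃           
 component transforms thre░┃           
r handling manages memory ▼┃           
━━━━━━━━━━━━━━━━━━━━━━━━━━━┛           
                  ┃                    
━━━━━━━━━━━━━━━━━━┛                    
                                       
                                       


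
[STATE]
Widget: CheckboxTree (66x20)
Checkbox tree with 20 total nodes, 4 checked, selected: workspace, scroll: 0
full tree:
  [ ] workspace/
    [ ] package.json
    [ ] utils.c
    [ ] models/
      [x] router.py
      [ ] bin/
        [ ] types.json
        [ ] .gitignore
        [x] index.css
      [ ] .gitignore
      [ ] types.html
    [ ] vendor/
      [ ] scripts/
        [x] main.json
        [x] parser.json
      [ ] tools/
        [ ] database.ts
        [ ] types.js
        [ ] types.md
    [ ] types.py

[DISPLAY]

>[-] workspace/                                                   
   [ ] package.json                                               
   [ ] utils.c                                                    
   [-] models/                                                    
     [x] router.py                                                
     [-] bin/                                                     
       [ ] types.json                                             
       [ ] .gitignore                                             
       [x] index.css                                              
     [ ] .gitignore                                               
     [ ] types.html                                               
   [-] vendor/                                                    
     [x] scripts/                                                 
       [x] main.json                                              
       [x] parser.json                                            
     [ ] tools/                                                   
       [ ] database.ts                                            
       [ ] types.js                                               
       [ ] types.md                                               
   [ ] types.py                                                   


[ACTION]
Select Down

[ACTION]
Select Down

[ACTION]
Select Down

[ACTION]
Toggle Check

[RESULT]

 [-] workspace/                                                   
   [ ] package.json                                               
   [ ] utils.c                                                    
>  [x] models/                                                    
     [x] router.py                                                
     [x] bin/                                                     
       [x] types.json                                             
       [x] .gitignore                                             
       [x] index.css                                              
     [x] .gitignore                                               
     [x] types.html                                               
   [-] vendor/                                                    
     [x] scripts/                                                 
       [x] main.json                                              
       [x] parser.json                                            
     [ ] tools/                                                   
       [ ] database.ts                                            
       [ ] types.js                                               
       [ ] types.md                                               
   [ ] types.py                                                   


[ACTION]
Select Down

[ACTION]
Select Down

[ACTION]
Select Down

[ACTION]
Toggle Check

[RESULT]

 [-] workspace/                                                   
   [ ] package.json                                               
   [ ] utils.c                                                    
   [-] models/                                                    
     [x] router.py                                                
     [-] bin/                                                     
>      [ ] types.json                                             
       [x] .gitignore                                             
       [x] index.css                                              
     [x] .gitignore                                               
     [x] types.html                                               
   [-] vendor/                                                    
     [x] scripts/                                                 
       [x] main.json                                              
       [x] parser.json                                            
     [ ] tools/                                                   
       [ ] database.ts                                            
       [ ] types.js                                               
       [ ] types.md                                               
   [ ] types.py                                                   


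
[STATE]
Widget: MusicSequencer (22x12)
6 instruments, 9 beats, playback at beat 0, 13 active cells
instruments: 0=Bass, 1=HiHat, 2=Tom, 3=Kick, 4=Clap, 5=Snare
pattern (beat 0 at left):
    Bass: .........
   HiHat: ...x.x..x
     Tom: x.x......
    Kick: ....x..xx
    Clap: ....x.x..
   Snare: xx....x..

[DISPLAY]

      ▼12345678       
  Bass·········       
 HiHat···█·█··█       
   Tom█·█······       
  Kick····█··██       
  Clap····█·█··       
 Snare██····█··       
                      
                      
                      
                      
                      


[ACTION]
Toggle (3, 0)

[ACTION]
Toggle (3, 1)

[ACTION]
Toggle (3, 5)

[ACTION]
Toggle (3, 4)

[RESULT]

      ▼12345678       
  Bass·········       
 HiHat···█·█··█       
   Tom█·█······       
  Kick██···█·██       
  Clap····█·█··       
 Snare██····█··       
                      
                      
                      
                      
                      


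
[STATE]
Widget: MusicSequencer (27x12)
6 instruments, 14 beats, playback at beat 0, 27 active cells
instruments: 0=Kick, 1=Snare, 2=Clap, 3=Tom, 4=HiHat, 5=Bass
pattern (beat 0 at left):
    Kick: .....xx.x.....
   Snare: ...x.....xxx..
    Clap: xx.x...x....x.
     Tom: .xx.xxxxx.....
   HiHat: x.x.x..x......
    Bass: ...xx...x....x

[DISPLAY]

      ▼1234567890123       
  Kick·····██·█·····       
 Snare···█·····███··       
  Clap██·█···█····█·       
   Tom·██·█████·····       
 HiHat█·█·█··█······       
  Bass···██···█····█       
                           
                           
                           
                           
                           


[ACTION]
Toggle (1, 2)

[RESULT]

      ▼1234567890123       
  Kick·····██·█·····       
 Snare··██·····███··       
  Clap██·█···█····█·       
   Tom·██·█████·····       
 HiHat█·█·█··█······       
  Bass···██···█····█       
                           
                           
                           
                           
                           


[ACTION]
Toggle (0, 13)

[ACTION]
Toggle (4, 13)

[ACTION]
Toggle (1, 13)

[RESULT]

      ▼1234567890123       
  Kick·····██·█····█       
 Snare··██·····███·█       
  Clap██·█···█····█·       
   Tom·██·█████·····       
 HiHat█·█·█··█·····█       
  Bass···██···█····█       
                           
                           
                           
                           
                           


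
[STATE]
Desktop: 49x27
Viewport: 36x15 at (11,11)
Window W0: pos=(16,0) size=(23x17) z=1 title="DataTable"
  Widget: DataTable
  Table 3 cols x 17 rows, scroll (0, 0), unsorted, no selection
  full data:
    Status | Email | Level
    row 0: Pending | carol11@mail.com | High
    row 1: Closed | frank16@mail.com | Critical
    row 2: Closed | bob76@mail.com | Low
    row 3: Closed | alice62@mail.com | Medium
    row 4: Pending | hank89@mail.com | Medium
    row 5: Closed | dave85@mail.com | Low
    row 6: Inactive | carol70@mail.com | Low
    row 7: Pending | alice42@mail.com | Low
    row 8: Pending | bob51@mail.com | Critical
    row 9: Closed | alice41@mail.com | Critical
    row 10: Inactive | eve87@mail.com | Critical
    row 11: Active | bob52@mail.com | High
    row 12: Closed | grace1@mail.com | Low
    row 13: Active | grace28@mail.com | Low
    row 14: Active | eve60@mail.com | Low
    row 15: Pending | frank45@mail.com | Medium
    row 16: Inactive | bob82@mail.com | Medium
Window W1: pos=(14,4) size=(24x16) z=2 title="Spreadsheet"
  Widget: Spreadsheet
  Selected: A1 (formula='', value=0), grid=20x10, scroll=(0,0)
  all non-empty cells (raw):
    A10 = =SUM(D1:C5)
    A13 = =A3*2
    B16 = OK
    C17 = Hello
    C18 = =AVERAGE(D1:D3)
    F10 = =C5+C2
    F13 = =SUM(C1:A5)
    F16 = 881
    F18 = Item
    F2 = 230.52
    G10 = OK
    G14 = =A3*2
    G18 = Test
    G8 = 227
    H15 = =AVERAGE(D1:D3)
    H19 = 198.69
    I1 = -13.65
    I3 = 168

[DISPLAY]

   ┃  2        0       0  ┃┃        
   ┃  3        0       0  ┃┃        
   ┃  4        0       0  ┃┃        
   ┃  5        0       0  ┃┃        
   ┃  6        0       0  ┃┃        
   ┃  7        0       0  ┃┛        
   ┃  8        0       0  ┃         
   ┃  9        0       0  ┃         
   ┗━━━━━━━━━━━━━━━━━━━━━━┛         
                                    
                                    
                                    
                                    
                                    
                                    


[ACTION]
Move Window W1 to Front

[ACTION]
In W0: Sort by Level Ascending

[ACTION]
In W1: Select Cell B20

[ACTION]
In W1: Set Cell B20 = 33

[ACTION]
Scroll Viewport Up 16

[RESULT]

     ┏━━━━━━━━━━━━━━━━━━━━━┓        
     ┃ DataTable           ┃        
     ┠─────────────────────┨        
     ┃Status  │Email       ┃        
   ┏━━━━━━━━━━━━━━━━━━━━━━┓┃        
   ┃ Spreadsheet          ┃┃        
   ┠──────────────────────┨┃        
   ┃B20: 33               ┃┃        
   ┃       A       B      ┃┃        
   ┃----------------------┃┃        
   ┃  1        0       0  ┃┃        
   ┃  2        0       0  ┃┃        
   ┃  3        0       0  ┃┃        
   ┃  4        0       0  ┃┃        
   ┃  5        0       0  ┃┃        


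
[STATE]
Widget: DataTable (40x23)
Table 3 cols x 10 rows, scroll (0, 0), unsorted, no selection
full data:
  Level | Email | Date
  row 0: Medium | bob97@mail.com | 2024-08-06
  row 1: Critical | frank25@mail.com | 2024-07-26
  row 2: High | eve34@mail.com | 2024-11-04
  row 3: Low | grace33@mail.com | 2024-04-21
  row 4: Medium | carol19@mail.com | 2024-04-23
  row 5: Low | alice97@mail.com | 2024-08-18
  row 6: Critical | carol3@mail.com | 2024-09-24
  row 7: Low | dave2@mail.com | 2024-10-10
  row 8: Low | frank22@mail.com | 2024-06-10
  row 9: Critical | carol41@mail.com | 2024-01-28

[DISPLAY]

Level   │Email           │Date          
────────┼────────────────┼──────────    
Medium  │bob97@mail.com  │2024-08-06    
Critical│frank25@mail.com│2024-07-26    
High    │eve34@mail.com  │2024-11-04    
Low     │grace33@mail.com│2024-04-21    
Medium  │carol19@mail.com│2024-04-23    
Low     │alice97@mail.com│2024-08-18    
Critical│carol3@mail.com │2024-09-24    
Low     │dave2@mail.com  │2024-10-10    
Low     │frank22@mail.com│2024-06-10    
Critical│carol41@mail.com│2024-01-28    
                                        
                                        
                                        
                                        
                                        
                                        
                                        
                                        
                                        
                                        
                                        


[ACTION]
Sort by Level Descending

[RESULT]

Level  ▼│Email           │Date          
────────┼────────────────┼──────────    
Medium  │bob97@mail.com  │2024-08-06    
Medium  │carol19@mail.com│2024-04-23    
Low     │grace33@mail.com│2024-04-21    
Low     │alice97@mail.com│2024-08-18    
Low     │dave2@mail.com  │2024-10-10    
Low     │frank22@mail.com│2024-06-10    
High    │eve34@mail.com  │2024-11-04    
Critical│frank25@mail.com│2024-07-26    
Critical│carol3@mail.com │2024-09-24    
Critical│carol41@mail.com│2024-01-28    
                                        
                                        
                                        
                                        
                                        
                                        
                                        
                                        
                                        
                                        
                                        


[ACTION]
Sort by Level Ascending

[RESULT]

Level  ▲│Email           │Date          
────────┼────────────────┼──────────    
Critical│frank25@mail.com│2024-07-26    
Critical│carol3@mail.com │2024-09-24    
Critical│carol41@mail.com│2024-01-28    
High    │eve34@mail.com  │2024-11-04    
Low     │grace33@mail.com│2024-04-21    
Low     │alice97@mail.com│2024-08-18    
Low     │dave2@mail.com  │2024-10-10    
Low     │frank22@mail.com│2024-06-10    
Medium  │bob97@mail.com  │2024-08-06    
Medium  │carol19@mail.com│2024-04-23    
                                        
                                        
                                        
                                        
                                        
                                        
                                        
                                        
                                        
                                        
                                        


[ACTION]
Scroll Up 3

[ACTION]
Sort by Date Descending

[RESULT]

Level   │Email           │Date     ▼    
────────┼────────────────┼──────────    
High    │eve34@mail.com  │2024-11-04    
Low     │dave2@mail.com  │2024-10-10    
Critical│carol3@mail.com │2024-09-24    
Low     │alice97@mail.com│2024-08-18    
Medium  │bob97@mail.com  │2024-08-06    
Critical│frank25@mail.com│2024-07-26    
Low     │frank22@mail.com│2024-06-10    
Medium  │carol19@mail.com│2024-04-23    
Low     │grace33@mail.com│2024-04-21    
Critical│carol41@mail.com│2024-01-28    
                                        
                                        
                                        
                                        
                                        
                                        
                                        
                                        
                                        
                                        
                                        


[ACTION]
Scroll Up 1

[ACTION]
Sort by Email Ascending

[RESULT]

Level   │Email          ▲│Date          
────────┼────────────────┼──────────    
Low     │alice97@mail.com│2024-08-18    
Medium  │bob97@mail.com  │2024-08-06    
Medium  │carol19@mail.com│2024-04-23    
Critical│carol3@mail.com │2024-09-24    
Critical│carol41@mail.com│2024-01-28    
Low     │dave2@mail.com  │2024-10-10    
High    │eve34@mail.com  │2024-11-04    
Low     │frank22@mail.com│2024-06-10    
Critical│frank25@mail.com│2024-07-26    
Low     │grace33@mail.com│2024-04-21    
                                        
                                        
                                        
                                        
                                        
                                        
                                        
                                        
                                        
                                        
                                        


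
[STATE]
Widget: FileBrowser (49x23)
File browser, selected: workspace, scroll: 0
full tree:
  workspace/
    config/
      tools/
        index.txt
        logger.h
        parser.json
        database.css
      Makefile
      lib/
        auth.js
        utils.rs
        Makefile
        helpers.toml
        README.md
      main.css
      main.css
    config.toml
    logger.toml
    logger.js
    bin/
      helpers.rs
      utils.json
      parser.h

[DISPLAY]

> [-] workspace/                                 
    [+] config/                                  
    config.toml                                  
    logger.toml                                  
    logger.js                                    
    [+] bin/                                     
                                                 
                                                 
                                                 
                                                 
                                                 
                                                 
                                                 
                                                 
                                                 
                                                 
                                                 
                                                 
                                                 
                                                 
                                                 
                                                 
                                                 


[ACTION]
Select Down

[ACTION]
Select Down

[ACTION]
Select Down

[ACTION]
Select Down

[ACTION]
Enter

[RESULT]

  [-] workspace/                                 
    [+] config/                                  
    config.toml                                  
    logger.toml                                  
  > logger.js                                    
    [+] bin/                                     
                                                 
                                                 
                                                 
                                                 
                                                 
                                                 
                                                 
                                                 
                                                 
                                                 
                                                 
                                                 
                                                 
                                                 
                                                 
                                                 
                                                 


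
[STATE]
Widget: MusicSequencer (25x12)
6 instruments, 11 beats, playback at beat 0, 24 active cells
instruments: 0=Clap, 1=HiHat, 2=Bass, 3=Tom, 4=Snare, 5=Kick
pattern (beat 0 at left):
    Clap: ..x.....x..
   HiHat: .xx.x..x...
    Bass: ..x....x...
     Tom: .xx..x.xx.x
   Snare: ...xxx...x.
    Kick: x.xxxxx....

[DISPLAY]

      ▼1234567890        
  Clap··█·····█··        
 HiHat·██·█··█···        
  Bass··█····█···        
   Tom·██··█·██·█        
 Snare···███···█·        
  Kick█·█████····        
                         
                         
                         
                         
                         


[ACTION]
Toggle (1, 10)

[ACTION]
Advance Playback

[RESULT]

      0▼234567890        
  Clap··█·····█··        
 HiHat·██·█··█··█        
  Bass··█····█···        
   Tom·██··█·██·█        
 Snare···███···█·        
  Kick█·█████····        
                         
                         
                         
                         
                         


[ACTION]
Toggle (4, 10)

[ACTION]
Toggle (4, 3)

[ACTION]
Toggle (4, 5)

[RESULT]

      0▼234567890        
  Clap··█·····█··        
 HiHat·██·█··█··█        
  Bass··█····█···        
   Tom·██··█·██·█        
 Snare····█····██        
  Kick█·█████····        
                         
                         
                         
                         
                         


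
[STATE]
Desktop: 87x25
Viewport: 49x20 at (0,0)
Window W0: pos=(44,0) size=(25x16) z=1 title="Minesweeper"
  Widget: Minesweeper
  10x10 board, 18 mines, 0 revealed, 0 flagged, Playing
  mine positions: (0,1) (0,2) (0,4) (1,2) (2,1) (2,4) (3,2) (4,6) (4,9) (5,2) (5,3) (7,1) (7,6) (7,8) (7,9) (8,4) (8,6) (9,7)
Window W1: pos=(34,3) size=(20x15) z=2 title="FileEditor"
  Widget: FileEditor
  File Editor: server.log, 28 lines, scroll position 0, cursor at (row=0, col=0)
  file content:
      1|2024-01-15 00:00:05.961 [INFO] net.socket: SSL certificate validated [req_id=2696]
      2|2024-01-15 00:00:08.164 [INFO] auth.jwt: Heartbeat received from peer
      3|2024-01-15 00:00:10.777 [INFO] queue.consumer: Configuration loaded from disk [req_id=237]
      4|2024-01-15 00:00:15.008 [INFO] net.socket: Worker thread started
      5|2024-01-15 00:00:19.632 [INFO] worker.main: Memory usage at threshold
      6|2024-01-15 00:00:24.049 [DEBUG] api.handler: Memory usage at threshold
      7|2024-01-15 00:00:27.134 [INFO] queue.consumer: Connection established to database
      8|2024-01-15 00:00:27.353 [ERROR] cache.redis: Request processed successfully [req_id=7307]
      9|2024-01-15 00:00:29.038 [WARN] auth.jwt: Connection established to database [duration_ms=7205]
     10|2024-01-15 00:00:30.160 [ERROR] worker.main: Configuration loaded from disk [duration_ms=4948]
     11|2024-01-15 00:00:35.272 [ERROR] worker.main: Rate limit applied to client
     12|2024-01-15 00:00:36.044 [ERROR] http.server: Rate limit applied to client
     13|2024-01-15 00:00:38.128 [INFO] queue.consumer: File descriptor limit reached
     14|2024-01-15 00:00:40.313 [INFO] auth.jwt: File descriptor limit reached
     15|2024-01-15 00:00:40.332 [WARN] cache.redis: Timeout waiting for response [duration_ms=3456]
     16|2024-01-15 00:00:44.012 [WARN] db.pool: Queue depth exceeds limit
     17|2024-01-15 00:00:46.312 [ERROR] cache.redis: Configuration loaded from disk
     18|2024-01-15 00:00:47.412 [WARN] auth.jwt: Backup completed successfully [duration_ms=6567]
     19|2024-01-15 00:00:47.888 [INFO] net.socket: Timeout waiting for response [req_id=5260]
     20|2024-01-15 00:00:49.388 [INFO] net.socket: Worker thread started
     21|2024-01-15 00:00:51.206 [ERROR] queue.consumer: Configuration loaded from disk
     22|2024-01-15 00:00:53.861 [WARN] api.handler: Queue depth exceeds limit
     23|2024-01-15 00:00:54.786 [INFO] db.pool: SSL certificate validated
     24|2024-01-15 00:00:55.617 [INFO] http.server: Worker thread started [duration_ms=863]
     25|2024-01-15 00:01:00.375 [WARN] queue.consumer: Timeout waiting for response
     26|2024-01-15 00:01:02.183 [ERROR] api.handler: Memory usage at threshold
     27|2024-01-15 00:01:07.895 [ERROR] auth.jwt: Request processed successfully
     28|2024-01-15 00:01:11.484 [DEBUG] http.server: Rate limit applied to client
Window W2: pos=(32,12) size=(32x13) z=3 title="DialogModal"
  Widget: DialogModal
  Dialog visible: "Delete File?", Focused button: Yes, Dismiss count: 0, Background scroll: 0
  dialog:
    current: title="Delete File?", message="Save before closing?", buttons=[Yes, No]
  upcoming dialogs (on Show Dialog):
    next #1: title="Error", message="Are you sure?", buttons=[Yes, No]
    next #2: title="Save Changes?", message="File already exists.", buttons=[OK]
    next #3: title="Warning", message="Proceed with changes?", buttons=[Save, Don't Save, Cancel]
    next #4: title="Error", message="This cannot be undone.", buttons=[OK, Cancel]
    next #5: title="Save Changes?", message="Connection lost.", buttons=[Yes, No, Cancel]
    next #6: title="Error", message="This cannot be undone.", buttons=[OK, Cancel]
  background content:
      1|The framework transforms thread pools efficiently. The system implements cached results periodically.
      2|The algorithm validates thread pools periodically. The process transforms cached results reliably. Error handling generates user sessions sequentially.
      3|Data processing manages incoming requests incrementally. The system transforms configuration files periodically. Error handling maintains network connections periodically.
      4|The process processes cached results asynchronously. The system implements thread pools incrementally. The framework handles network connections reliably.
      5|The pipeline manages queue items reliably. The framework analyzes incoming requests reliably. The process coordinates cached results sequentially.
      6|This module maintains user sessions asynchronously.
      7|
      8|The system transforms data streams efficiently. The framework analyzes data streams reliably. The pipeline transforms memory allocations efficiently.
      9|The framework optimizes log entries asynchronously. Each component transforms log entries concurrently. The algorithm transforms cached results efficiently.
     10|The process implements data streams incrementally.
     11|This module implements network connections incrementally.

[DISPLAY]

                                            ┏━━━━
                                            ┃ Min
                                            ┠────
                                  ┏━━━━━━━━━━━━━━
                                  ┃ FileEditor   
                                  ┠──────────────
                                  ┃█024-01-15 00:
                                  ┃2024-01-15 00:
                                  ┃2024-01-15 00:
                                  ┃2024-01-15 00:
                                  ┃2024-01-15 00:
                                  ┃2024-01-15 00:
                                ┏━━━━━━━━━━━━━━━━
                                ┃ DialogModal    
                                ┠────────────────
                                ┃The framework tr
                                ┃The algorithm va
                                ┃Dat┌────────────
                                ┃The│     Delete 
                                ┃The│ Save before


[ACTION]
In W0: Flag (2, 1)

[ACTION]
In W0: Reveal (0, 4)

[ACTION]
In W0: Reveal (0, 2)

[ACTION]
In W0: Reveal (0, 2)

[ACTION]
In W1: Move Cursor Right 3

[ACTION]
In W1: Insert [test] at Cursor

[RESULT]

                                            ┏━━━━
                                            ┃ Min
                                            ┠────
                                  ┏━━━━━━━━━━━━━━
                                  ┃ FileEditor   
                                  ┠──────────────
                                  ┃202test█-01-15
                                  ┃2024-01-15 00:
                                  ┃2024-01-15 00:
                                  ┃2024-01-15 00:
                                  ┃2024-01-15 00:
                                  ┃2024-01-15 00:
                                ┏━━━━━━━━━━━━━━━━
                                ┃ DialogModal    
                                ┠────────────────
                                ┃The framework tr
                                ┃The algorithm va
                                ┃Dat┌────────────
                                ┃The│     Delete 
                                ┃The│ Save before


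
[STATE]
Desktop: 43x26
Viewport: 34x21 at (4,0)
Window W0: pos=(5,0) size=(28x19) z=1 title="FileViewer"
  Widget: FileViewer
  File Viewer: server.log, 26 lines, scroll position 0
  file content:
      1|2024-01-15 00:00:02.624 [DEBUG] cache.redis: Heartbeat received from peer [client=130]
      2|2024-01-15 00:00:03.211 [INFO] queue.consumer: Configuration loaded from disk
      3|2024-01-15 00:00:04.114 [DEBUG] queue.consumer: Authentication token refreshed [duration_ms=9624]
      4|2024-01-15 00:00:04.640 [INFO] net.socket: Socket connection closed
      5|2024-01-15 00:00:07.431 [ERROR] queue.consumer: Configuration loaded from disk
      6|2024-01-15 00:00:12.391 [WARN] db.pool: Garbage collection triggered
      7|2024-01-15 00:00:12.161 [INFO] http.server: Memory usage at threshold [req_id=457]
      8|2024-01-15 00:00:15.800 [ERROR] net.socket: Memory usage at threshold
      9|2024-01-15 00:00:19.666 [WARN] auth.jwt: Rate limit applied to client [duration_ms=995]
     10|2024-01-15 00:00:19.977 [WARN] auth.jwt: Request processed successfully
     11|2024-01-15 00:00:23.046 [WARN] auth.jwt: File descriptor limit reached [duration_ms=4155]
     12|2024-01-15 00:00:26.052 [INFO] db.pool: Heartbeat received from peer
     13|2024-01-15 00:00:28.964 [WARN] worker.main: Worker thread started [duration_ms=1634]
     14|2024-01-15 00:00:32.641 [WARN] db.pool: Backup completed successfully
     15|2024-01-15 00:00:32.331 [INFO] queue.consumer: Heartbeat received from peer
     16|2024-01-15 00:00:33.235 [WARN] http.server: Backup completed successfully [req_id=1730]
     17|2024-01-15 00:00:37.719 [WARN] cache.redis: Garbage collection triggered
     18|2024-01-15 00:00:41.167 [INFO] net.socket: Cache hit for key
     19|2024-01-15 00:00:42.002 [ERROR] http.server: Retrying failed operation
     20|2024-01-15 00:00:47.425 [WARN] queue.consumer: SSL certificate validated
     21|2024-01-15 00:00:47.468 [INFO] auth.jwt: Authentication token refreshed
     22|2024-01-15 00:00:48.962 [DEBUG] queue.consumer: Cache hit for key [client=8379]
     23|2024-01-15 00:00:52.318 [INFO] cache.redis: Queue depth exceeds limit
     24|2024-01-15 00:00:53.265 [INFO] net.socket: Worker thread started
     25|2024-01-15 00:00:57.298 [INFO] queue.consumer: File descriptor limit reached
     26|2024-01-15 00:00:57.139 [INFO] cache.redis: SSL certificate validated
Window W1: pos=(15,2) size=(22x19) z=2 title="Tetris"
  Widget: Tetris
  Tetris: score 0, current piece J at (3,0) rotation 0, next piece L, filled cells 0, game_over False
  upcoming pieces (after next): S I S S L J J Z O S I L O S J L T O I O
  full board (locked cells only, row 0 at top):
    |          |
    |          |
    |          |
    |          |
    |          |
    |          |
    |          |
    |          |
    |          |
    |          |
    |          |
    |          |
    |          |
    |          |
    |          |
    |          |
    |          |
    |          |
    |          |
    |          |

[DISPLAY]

 ┏━━━━━━━━━━━━━━━━━━━━━━━━━━┓     
 ┃ FileViewer               ┃     
 ┠─────────┏━━━━━━━━━━━━━━━━━━━━┓ 
 ┃2024-01-1┃ Tetris             ┃ 
 ┃2024-01-1┠────────────────────┨ 
 ┃2024-01-1┃          │Next:    ┃ 
 ┃2024-01-1┃          │  ▒      ┃ 
 ┃2024-01-1┃          │▒▒▒      ┃ 
 ┃2024-01-1┃          │         ┃ 
 ┃2024-01-1┃          │         ┃ 
 ┃2024-01-1┃          │         ┃ 
 ┃2024-01-1┃          │Score:   ┃ 
 ┃2024-01-1┃          │0        ┃ 
 ┃2024-01-1┃          │         ┃ 
 ┃2024-01-1┃          │         ┃ 
 ┃2024-01-1┃          │         ┃ 
 ┃2024-01-1┃          │         ┃ 
 ┃2024-01-1┃          │         ┃ 
 ┗━━━━━━━━━┃          │         ┃ 
           ┃          │         ┃ 
           ┗━━━━━━━━━━━━━━━━━━━━┛ 


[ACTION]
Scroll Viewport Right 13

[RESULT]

━━━━━━━━━━━━━━━━━━━━━━━┓          
leViewer               ┃          
──────┏━━━━━━━━━━━━━━━━━━━━┓      
4-01-1┃ Tetris             ┃      
4-01-1┠────────────────────┨      
4-01-1┃          │Next:    ┃      
4-01-1┃          │  ▒      ┃      
4-01-1┃          │▒▒▒      ┃      
4-01-1┃          │         ┃      
4-01-1┃          │         ┃      
4-01-1┃          │         ┃      
4-01-1┃          │Score:   ┃      
4-01-1┃          │0        ┃      
4-01-1┃          │         ┃      
4-01-1┃          │         ┃      
4-01-1┃          │         ┃      
4-01-1┃          │         ┃      
4-01-1┃          │         ┃      
━━━━━━┃          │         ┃      
      ┃          │         ┃      
      ┗━━━━━━━━━━━━━━━━━━━━┛      


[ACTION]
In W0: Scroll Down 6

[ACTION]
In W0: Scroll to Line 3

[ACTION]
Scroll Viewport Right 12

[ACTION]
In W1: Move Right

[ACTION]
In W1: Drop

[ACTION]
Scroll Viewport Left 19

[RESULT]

     ┏━━━━━━━━━━━━━━━━━━━━━━━━━━┓ 
     ┃ FileViewer               ┃ 
     ┠─────────┏━━━━━━━━━━━━━━━━━━
     ┃2024-01-1┃ Tetris           
     ┃2024-01-1┠──────────────────
     ┃2024-01-1┃          │Next:  
     ┃2024-01-1┃          │  ▒    
     ┃2024-01-1┃          │▒▒▒    
     ┃2024-01-1┃          │       
     ┃2024-01-1┃          │       
     ┃2024-01-1┃          │       
     ┃2024-01-1┃          │Score: 
     ┃2024-01-1┃          │0      
     ┃2024-01-1┃          │       
     ┃2024-01-1┃          │       
     ┃2024-01-1┃          │       
     ┃2024-01-1┃          │       
     ┃2024-01-1┃          │       
     ┗━━━━━━━━━┃          │       
               ┃          │       
               ┗━━━━━━━━━━━━━━━━━━
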